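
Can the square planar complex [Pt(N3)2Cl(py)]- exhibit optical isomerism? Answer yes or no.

The distinct arrangements are (2 in all): N3 cis; N3 trans.
Each arrangement has an internal mirror plane or centre of symmetry, so none is chiral.

no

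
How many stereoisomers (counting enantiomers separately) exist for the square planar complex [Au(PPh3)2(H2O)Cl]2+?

A square has two trans pairs of vertices; adjacent vertices are cis.
The distinct arrangements are (2 in all): PPh3 cis; PPh3 trans.
Each arrangement has an internal mirror plane or centre of symmetry, so none is chiral.

2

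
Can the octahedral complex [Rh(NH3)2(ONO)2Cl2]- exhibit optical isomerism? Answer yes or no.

An octahedron has six vertices in three trans pairs; every non-trans pair is cis.
The distinct arrangements are (5 in all): NH3 trans, ONO trans, Cl trans; NH3 cis, ONO cis, Cl trans; NH3 cis, ONO trans, Cl cis; NH3 cis, ONO cis, Cl cis (chiral); NH3 trans, ONO cis, Cl cis.
One of these lacks any improper symmetry element and so occurs as an enantiomeric pair, giving 5 + 1 = 6 stereoisomers in total.

yes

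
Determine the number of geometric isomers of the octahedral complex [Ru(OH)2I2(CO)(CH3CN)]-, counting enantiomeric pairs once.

An octahedron has six vertices in three trans pairs; every non-trans pair is cis.
The distinct arrangements are (6 in all): OH trans, I trans; OH cis, I cis (3 arrangements, 2 chiral); OH trans, I cis; OH cis, I trans.

6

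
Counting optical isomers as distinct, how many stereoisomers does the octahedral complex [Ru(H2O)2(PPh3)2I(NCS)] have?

8

In an octahedral complex each vertex has one trans partner and four cis neighbours.
Systematic placement gives 6 geometric isomers: H2O trans, PPh3 trans; H2O trans, PPh3 cis; H2O cis, PPh3 trans; H2O cis, PPh3 cis (3 arrangements, 2 chiral).
Of these, 2 lack any improper symmetry element and so occur as enantiomeric pairs, giving 6 + 2 = 8 stereoisomers in total.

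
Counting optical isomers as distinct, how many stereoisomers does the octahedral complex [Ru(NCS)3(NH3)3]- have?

2

Working through the distinct placements yields 2 geometric isomers: NCS mer; NCS fac.
Each arrangement has an internal mirror plane or centre of symmetry, so none is chiral.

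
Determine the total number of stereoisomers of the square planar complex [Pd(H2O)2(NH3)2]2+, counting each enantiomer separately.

2

In a square planar complex each vertex has one trans partner and two cis neighbours.
Working through the distinct placements yields 2 geometric isomers: H2O cis; H2O trans.
Each arrangement has an internal mirror plane or centre of symmetry, so none is chiral.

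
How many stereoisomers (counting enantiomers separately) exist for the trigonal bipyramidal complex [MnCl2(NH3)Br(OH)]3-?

10

A trigonal bipyramid has two axial and three equatorial sites, which are chemically inequivalent.
Exhaustive case analysis gives 7 geometric isomers.
Of these, 3 lack any improper symmetry element and so occur as enantiomeric pairs, giving 7 + 3 = 10 stereoisomers in total.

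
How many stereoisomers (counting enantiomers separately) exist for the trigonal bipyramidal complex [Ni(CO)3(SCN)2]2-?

A trigonal bipyramid has two axial and three equatorial sites, which are chemically inequivalent.
Systematic placement gives 3 geometric isomers: SCN both equatorial; SCN one axial, one equatorial; SCN both axial.
Each arrangement has an internal mirror plane or centre of symmetry, so none is chiral.

3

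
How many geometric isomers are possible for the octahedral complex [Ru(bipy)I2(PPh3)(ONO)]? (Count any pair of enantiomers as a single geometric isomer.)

Each bipy is bidentate and must span two cis positions.
Working through the distinct placements yields 4 geometric isomers: I trans; I cis (3 arrangements, 2 chiral).

4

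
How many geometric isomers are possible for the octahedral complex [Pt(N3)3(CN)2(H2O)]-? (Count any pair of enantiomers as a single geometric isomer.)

3

Systematic placement gives 3 geometric isomers: N3 mer, CN trans; N3 mer, CN cis; N3 fac, CN cis.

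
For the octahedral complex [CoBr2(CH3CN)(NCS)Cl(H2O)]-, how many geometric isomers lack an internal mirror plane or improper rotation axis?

6

Placing the ligands in turn and identifying arrangements related by rotation or reflection leaves 9 distinct geometric isomers.
Of these, 6 lack any improper symmetry element and so occur as enantiomeric pairs, giving 9 + 6 = 15 stereoisomers in total.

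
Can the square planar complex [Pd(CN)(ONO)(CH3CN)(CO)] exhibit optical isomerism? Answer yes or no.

Working through the distinct placements yields 3 geometric isomers: (CH3CN/CO trans, CN/ONO trans); (CH3CN/ONO trans, CN/CO trans); (CH3CN/CN trans, CO/ONO trans).
Each arrangement has an internal mirror plane or centre of symmetry, so none is chiral.

no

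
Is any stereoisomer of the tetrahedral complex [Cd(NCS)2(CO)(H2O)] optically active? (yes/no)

In a tetrahedral complex all four positions are equivalent and every pair of ligands is adjacent — there is no cis/trans distinction.
Only one geometric arrangement is possible.

no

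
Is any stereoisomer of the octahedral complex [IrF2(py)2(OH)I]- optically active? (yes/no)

In an octahedral complex each vertex has one trans partner and four cis neighbours.
Systematic placement gives 6 geometric isomers: F trans, py trans; F trans, py cis; F cis, py trans; F cis, py cis (3 arrangements, 2 chiral).
Of these, 2 lack any improper symmetry element and so occur as enantiomeric pairs, giving 6 + 2 = 8 stereoisomers in total.

yes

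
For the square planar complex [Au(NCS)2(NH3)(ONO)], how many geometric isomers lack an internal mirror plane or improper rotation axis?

0

In a square planar complex each vertex has one trans partner and two cis neighbours.
Systematic placement gives 2 geometric isomers: NCS cis; NCS trans.
Each arrangement has an internal mirror plane or centre of symmetry, so none is chiral.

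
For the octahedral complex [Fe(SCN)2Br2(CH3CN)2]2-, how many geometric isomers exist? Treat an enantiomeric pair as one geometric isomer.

The six octahedral sites form three mutually perpendicular trans pairs.
There are 5 geometric isomers: SCN trans, Br trans, CH3CN trans; SCN cis, Br trans, CH3CN cis; SCN trans, Br cis, CH3CN cis; SCN cis, Br cis, CH3CN cis (chiral); SCN cis, Br cis, CH3CN trans.

5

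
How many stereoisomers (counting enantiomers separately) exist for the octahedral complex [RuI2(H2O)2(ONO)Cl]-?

8

An octahedron has six vertices in three trans pairs; every non-trans pair is cis.
There are 6 geometric isomers: I cis, H2O cis (3 arrangements, 2 chiral); I trans, H2O cis; I cis, H2O trans; I trans, H2O trans.
Of these, 2 lack any improper symmetry element and so occur as enantiomeric pairs, giving 6 + 2 = 8 stereoisomers in total.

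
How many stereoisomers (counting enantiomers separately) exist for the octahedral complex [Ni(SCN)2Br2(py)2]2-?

The six octahedral sites form three mutually perpendicular trans pairs.
Working through the distinct placements yields 5 geometric isomers: SCN trans, Br trans, py trans; SCN cis, Br trans, py cis; SCN cis, Br cis, py trans; SCN cis, Br cis, py cis (chiral); SCN trans, Br cis, py cis.
One of these lacks any improper symmetry element and so occurs as an enantiomeric pair, giving 5 + 1 = 6 stereoisomers in total.

6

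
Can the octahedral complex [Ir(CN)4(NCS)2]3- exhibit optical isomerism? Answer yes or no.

no

There are 2 geometric isomers: NCS trans; NCS cis.
Each arrangement has an internal mirror plane or centre of symmetry, so none is chiral.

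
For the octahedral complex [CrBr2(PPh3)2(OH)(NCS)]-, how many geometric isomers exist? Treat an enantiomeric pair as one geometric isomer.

6

In an octahedral complex each vertex has one trans partner and four cis neighbours.
The distinct arrangements are (6 in all): Br trans, PPh3 trans; Br trans, PPh3 cis; Br cis, PPh3 trans; Br cis, PPh3 cis (3 arrangements, 2 chiral).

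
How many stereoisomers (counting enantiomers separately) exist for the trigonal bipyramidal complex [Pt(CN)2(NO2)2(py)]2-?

6

In a trigonal bipyramid the two axial positions differ from the three equatorial ones.
Placing the ligands in turn and identifying arrangements related by rotation or reflection leaves 5 distinct geometric isomers.
One of these lacks any improper symmetry element and so occurs as an enantiomeric pair, giving 5 + 1 = 6 stereoisomers in total.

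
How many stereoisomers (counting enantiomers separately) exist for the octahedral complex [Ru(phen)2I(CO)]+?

Each phen is bidentate and must span two cis positions.
The distinct arrangements are (2 in all): I and CO mutually trans; I and CO mutually cis (chiral).
One of these lacks any improper symmetry element and so occurs as an enantiomeric pair, giving 2 + 1 = 3 stereoisomers in total.

3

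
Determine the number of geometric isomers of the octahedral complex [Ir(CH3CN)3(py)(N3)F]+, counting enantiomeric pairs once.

In an octahedral complex each vertex has one trans partner and four cis neighbours.
Working through the distinct placements yields 4 geometric isomers: CH3CN mer (3 arrangements); CH3CN fac (chiral).

4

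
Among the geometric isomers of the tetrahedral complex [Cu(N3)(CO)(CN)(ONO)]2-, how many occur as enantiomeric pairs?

1

Only one geometric arrangement is possible; it has no improper symmetry element, so it exists as a pair of enantiomers (2 stereoisomers).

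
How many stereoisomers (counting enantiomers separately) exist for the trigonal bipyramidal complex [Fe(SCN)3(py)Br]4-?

4

A trigonal bipyramid has two axial and three equatorial sites, which are chemically inequivalent.
The distinct arrangements are (4 in all): py equatorial, Br axial; py axial, Br axial; py equatorial, Br equatorial; py axial, Br equatorial.
Each arrangement has an internal mirror plane or centre of symmetry, so none is chiral.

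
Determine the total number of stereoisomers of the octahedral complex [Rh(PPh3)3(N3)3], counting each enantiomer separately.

The six octahedral sites form three mutually perpendicular trans pairs.
Working through the distinct placements yields 2 geometric isomers: PPh3 mer; PPh3 fac.
Each arrangement has an internal mirror plane or centre of symmetry, so none is chiral.

2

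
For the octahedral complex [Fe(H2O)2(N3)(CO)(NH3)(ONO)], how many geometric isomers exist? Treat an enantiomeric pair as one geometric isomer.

9

Systematic enumeration (placing each ligand type in turn and discarding arrangements equivalent by rotation or reflection) gives 9 geometric isomers.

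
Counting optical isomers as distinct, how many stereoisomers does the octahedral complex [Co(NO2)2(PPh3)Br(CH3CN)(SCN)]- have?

The six octahedral sites form three mutually perpendicular trans pairs.
Systematic enumeration (placing each ligand type in turn and discarding arrangements equivalent by rotation or reflection) gives 9 geometric isomers.
Of these, 6 lack any improper symmetry element and so occur as enantiomeric pairs, giving 9 + 6 = 15 stereoisomers in total.

15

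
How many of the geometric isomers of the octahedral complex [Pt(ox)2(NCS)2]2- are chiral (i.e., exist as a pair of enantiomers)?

1

The six octahedral sites form three mutually perpendicular trans pairs.
Each ox is bidentate and must span two cis positions.
Systematic placement gives 2 geometric isomers: NCS trans; NCS cis (chiral).
One of these lacks any improper symmetry element and so occurs as an enantiomeric pair, giving 2 + 1 = 3 stereoisomers in total.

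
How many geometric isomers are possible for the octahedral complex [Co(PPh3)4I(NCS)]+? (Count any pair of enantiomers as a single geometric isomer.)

2

The six octahedral sites form three mutually perpendicular trans pairs.
There are 2 geometric isomers: I and NCS mutually trans; I and NCS mutually cis.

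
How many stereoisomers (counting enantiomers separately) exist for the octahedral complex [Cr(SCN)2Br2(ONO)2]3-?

6

Working through the distinct placements yields 5 geometric isomers: SCN trans, Br trans, ONO trans; SCN cis, Br trans, ONO cis; SCN trans, Br cis, ONO cis; SCN cis, Br cis, ONO cis (chiral); SCN cis, Br cis, ONO trans.
One of these lacks any improper symmetry element and so occurs as an enantiomeric pair, giving 5 + 1 = 6 stereoisomers in total.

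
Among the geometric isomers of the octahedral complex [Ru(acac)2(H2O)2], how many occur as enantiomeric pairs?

1

The six octahedral sites form three mutually perpendicular trans pairs.
Each acac is bidentate and must span two cis positions.
There are 2 geometric isomers: H2O trans; H2O cis (chiral).
One of these lacks any improper symmetry element and so occurs as an enantiomeric pair, giving 2 + 1 = 3 stereoisomers in total.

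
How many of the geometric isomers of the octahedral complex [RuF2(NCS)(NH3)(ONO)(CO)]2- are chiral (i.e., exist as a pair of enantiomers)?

An octahedron has six vertices in three trans pairs; every non-trans pair is cis.
Placing the ligands in turn and identifying arrangements related by rotation or reflection leaves 9 distinct geometric isomers.
Of these, 6 lack any improper symmetry element and so occur as enantiomeric pairs, giving 9 + 6 = 15 stereoisomers in total.

6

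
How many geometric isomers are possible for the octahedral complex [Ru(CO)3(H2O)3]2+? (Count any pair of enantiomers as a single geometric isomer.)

2

In an octahedral complex each vertex has one trans partner and four cis neighbours.
The distinct arrangements are (2 in all): CO mer; CO fac.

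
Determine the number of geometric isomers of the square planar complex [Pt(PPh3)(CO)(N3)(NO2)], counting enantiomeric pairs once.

3

Systematic placement gives 3 geometric isomers: (CO/NO2 trans, N3/PPh3 trans); (CO/PPh3 trans, N3/NO2 trans); (CO/N3 trans, NO2/PPh3 trans).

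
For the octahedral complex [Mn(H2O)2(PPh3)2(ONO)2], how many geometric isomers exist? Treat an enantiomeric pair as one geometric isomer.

5

An octahedron has six vertices in three trans pairs; every non-trans pair is cis.
The distinct arrangements are (5 in all): H2O trans, PPh3 trans, ONO trans; H2O trans, PPh3 cis, ONO cis; H2O cis, PPh3 trans, ONO cis; H2O cis, PPh3 cis, ONO cis (chiral); H2O cis, PPh3 cis, ONO trans.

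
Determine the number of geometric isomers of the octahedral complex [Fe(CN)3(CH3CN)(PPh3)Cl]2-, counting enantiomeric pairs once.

4

An octahedron has six vertices in three trans pairs; every non-trans pair is cis.
The distinct arrangements are (4 in all): CN mer (3 arrangements); CN fac (chiral).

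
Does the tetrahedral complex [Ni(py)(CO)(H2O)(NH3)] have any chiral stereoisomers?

yes

In a tetrahedral complex all four positions are equivalent and every pair of ligands is adjacent — there is no cis/trans distinction.
Only one geometric arrangement is possible; it has no improper symmetry element, so it exists as a pair of enantiomers (2 stereoisomers).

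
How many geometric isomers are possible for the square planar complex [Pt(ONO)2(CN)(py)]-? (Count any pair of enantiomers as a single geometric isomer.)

2

A square has two trans pairs of vertices; adjacent vertices are cis.
There are 2 geometric isomers: ONO cis; ONO trans.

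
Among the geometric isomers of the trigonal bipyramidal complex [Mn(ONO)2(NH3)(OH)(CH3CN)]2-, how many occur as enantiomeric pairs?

A trigonal bipyramid has two axial and three equatorial sites, which are chemically inequivalent.
Placing the ligands in turn and identifying arrangements related by rotation or reflection leaves 7 distinct geometric isomers.
Of these, 3 lack any improper symmetry element and so occur as enantiomeric pairs, giving 7 + 3 = 10 stereoisomers in total.

3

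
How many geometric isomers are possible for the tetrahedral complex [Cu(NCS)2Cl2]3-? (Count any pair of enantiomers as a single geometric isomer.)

In a tetrahedral complex all four positions are equivalent and every pair of ligands is adjacent — there is no cis/trans distinction.
Only one geometric arrangement is possible.

1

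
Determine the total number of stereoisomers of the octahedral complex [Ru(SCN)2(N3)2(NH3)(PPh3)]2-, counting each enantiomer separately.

8

An octahedron has six vertices in three trans pairs; every non-trans pair is cis.
The distinct arrangements are (6 in all): SCN trans, N3 trans; SCN cis, N3 trans; SCN trans, N3 cis; SCN cis, N3 cis (3 arrangements, 2 chiral).
Of these, 2 lack any improper symmetry element and so occur as enantiomeric pairs, giving 6 + 2 = 8 stereoisomers in total.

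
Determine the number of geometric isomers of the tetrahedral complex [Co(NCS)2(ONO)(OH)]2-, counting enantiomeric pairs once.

In a tetrahedral complex all four positions are equivalent and every pair of ligands is adjacent — there is no cis/trans distinction.
Only one geometric arrangement is possible.

1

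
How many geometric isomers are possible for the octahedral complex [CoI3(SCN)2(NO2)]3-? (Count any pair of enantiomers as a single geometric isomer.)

An octahedron has six vertices in three trans pairs; every non-trans pair is cis.
Working through the distinct placements yields 3 geometric isomers: I mer, SCN trans; I mer, SCN cis; I fac, SCN cis.

3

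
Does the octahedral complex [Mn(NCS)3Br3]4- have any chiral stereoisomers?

no

An octahedron has six vertices in three trans pairs; every non-trans pair is cis.
Working through the distinct placements yields 2 geometric isomers: NCS mer; NCS fac.
Each arrangement has an internal mirror plane or centre of symmetry, so none is chiral.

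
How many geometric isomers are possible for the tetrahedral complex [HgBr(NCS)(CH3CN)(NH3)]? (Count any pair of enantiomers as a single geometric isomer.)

In a tetrahedral complex all four positions are equivalent and every pair of ligands is adjacent — there is no cis/trans distinction.
Only one geometric arrangement is possible; it has no improper symmetry element, so it exists as a pair of enantiomers (2 stereoisomers).

1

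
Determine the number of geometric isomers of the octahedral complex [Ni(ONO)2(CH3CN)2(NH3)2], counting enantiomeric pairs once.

In an octahedral complex each vertex has one trans partner and four cis neighbours.
The distinct arrangements are (5 in all): ONO trans, CH3CN trans, NH3 trans; ONO cis, CH3CN trans, NH3 cis; ONO trans, CH3CN cis, NH3 cis; ONO cis, CH3CN cis, NH3 cis (chiral); ONO cis, CH3CN cis, NH3 trans.

5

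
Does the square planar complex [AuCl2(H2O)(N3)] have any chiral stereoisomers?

In a square planar complex each vertex has one trans partner and two cis neighbours.
Systematic placement gives 2 geometric isomers: Cl cis; Cl trans.
Each arrangement has an internal mirror plane or centre of symmetry, so none is chiral.

no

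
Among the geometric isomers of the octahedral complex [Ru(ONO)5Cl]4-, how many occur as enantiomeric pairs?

In an octahedral complex each vertex has one trans partner and four cis neighbours.
Only one geometric arrangement is possible.

0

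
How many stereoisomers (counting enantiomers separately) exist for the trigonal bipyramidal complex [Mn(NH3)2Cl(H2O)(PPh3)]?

10

A trigonal bipyramid has two axial and three equatorial sites, which are chemically inequivalent.
Systematic enumeration (placing each ligand type in turn and discarding arrangements equivalent by rotation or reflection) gives 7 geometric isomers.
Of these, 3 lack any improper symmetry element and so occur as enantiomeric pairs, giving 7 + 3 = 10 stereoisomers in total.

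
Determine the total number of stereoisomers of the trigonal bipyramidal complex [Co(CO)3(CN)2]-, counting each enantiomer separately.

3

In a trigonal bipyramid the two axial positions differ from the three equatorial ones.
There are 3 geometric isomers: CN both axial; CN one axial, one equatorial; CN both equatorial.
Each arrangement has an internal mirror plane or centre of symmetry, so none is chiral.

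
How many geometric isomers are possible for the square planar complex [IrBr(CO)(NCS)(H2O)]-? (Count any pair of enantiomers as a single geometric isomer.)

3

Systematic placement gives 3 geometric isomers: (Br/H2O trans, CO/NCS trans); (Br/NCS trans, CO/H2O trans); (Br/CO trans, H2O/NCS trans).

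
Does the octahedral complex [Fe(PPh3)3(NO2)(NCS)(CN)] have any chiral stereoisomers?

yes

An octahedron has six vertices in three trans pairs; every non-trans pair is cis.
The distinct arrangements are (4 in all): PPh3 mer (3 arrangements); PPh3 fac (chiral).
One of these lacks any improper symmetry element and so occurs as an enantiomeric pair, giving 4 + 1 = 5 stereoisomers in total.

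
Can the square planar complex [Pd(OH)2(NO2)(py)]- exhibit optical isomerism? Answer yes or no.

In a square planar complex each vertex has one trans partner and two cis neighbours.
Working through the distinct placements yields 2 geometric isomers: OH cis; OH trans.
Each arrangement has an internal mirror plane or centre of symmetry, so none is chiral.

no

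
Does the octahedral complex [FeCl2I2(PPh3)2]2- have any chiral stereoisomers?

The six octahedral sites form three mutually perpendicular trans pairs.
Working through the distinct placements yields 5 geometric isomers: Cl trans, I trans, PPh3 trans; Cl trans, I cis, PPh3 cis; Cl cis, I cis, PPh3 trans; Cl cis, I cis, PPh3 cis (chiral); Cl cis, I trans, PPh3 cis.
One of these lacks any improper symmetry element and so occurs as an enantiomeric pair, giving 5 + 1 = 6 stereoisomers in total.

yes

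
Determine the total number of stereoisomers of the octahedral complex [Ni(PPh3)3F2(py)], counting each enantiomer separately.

In an octahedral complex each vertex has one trans partner and four cis neighbours.
The distinct arrangements are (3 in all): PPh3 mer, F trans; PPh3 fac, F cis; PPh3 mer, F cis.
Each arrangement has an internal mirror plane or centre of symmetry, so none is chiral.

3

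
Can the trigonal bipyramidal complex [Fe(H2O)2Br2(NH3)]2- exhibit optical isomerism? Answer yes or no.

yes

In a trigonal bipyramid the two axial positions differ from the three equatorial ones.
Systematic enumeration (placing each ligand type in turn and discarding arrangements equivalent by rotation or reflection) gives 5 geometric isomers.
One of these lacks any improper symmetry element and so occurs as an enantiomeric pair, giving 5 + 1 = 6 stereoisomers in total.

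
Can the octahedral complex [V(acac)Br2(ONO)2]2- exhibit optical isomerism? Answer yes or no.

The six octahedral sites form three mutually perpendicular trans pairs.
Each acac is bidentate and must span two cis positions.
The distinct arrangements are (3 in all): Br trans, ONO cis; Br cis, ONO cis (chiral); Br cis, ONO trans.
One of these lacks any improper symmetry element and so occurs as an enantiomeric pair, giving 3 + 1 = 4 stereoisomers in total.

yes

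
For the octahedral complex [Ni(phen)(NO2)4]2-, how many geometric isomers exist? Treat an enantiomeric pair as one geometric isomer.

An octahedron has six vertices in three trans pairs; every non-trans pair is cis.
Each phen is bidentate and must span two cis positions.
Only one geometric arrangement is possible.

1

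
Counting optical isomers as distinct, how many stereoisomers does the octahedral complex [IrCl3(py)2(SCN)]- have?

An octahedron has six vertices in three trans pairs; every non-trans pair is cis.
Systematic placement gives 3 geometric isomers: Cl mer, py trans; Cl mer, py cis; Cl fac, py cis.
Each arrangement has an internal mirror plane or centre of symmetry, so none is chiral.

3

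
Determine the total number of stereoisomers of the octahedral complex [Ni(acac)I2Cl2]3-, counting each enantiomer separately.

4

In an octahedral complex each vertex has one trans partner and four cis neighbours.
Each acac is bidentate and must span two cis positions.
The distinct arrangements are (3 in all): I cis, Cl trans; I cis, Cl cis (chiral); I trans, Cl cis.
One of these lacks any improper symmetry element and so occurs as an enantiomeric pair, giving 3 + 1 = 4 stereoisomers in total.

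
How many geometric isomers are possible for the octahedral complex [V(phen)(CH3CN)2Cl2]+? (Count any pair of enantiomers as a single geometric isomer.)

3

The six octahedral sites form three mutually perpendicular trans pairs.
Each phen is bidentate and must span two cis positions.
There are 3 geometric isomers: CH3CN trans, Cl cis; CH3CN cis, Cl cis (chiral); CH3CN cis, Cl trans.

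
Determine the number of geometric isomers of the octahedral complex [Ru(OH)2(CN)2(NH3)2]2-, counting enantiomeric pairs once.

5

In an octahedral complex each vertex has one trans partner and four cis neighbours.
Systematic placement gives 5 geometric isomers: OH trans, CN trans, NH3 trans; OH cis, CN trans, NH3 cis; OH trans, CN cis, NH3 cis; OH cis, CN cis, NH3 cis (chiral); OH cis, CN cis, NH3 trans.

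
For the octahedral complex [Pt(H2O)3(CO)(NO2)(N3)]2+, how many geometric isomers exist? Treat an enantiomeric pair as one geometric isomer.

4

There are 4 geometric isomers: H2O mer (3 arrangements); H2O fac (chiral).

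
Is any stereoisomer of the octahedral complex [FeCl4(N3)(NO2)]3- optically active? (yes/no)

no

In an octahedral complex each vertex has one trans partner and four cis neighbours.
The distinct arrangements are (2 in all): N3 and NO2 mutually trans; N3 and NO2 mutually cis.
Each arrangement has an internal mirror plane or centre of symmetry, so none is chiral.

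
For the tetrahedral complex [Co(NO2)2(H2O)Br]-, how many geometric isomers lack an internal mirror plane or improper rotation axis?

In a tetrahedral complex all four positions are equivalent and every pair of ligands is adjacent — there is no cis/trans distinction.
Only one geometric arrangement is possible.

0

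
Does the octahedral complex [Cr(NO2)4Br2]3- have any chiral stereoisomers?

The six octahedral sites form three mutually perpendicular trans pairs.
The distinct arrangements are (2 in all): Br trans; Br cis.
Each arrangement has an internal mirror plane or centre of symmetry, so none is chiral.

no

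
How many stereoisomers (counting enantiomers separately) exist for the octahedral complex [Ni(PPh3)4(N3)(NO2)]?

2

In an octahedral complex each vertex has one trans partner and four cis neighbours.
Working through the distinct placements yields 2 geometric isomers: N3 and NO2 mutually trans; N3 and NO2 mutually cis.
Each arrangement has an internal mirror plane or centre of symmetry, so none is chiral.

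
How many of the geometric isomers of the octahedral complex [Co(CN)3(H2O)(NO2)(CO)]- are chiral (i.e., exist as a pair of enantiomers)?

There are 4 geometric isomers: CN mer (3 arrangements); CN fac (chiral).
One of these lacks any improper symmetry element and so occurs as an enantiomeric pair, giving 4 + 1 = 5 stereoisomers in total.

1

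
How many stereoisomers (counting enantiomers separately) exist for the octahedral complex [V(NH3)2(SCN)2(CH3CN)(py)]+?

8

The six octahedral sites form three mutually perpendicular trans pairs.
The distinct arrangements are (6 in all): NH3 cis, SCN cis (3 arrangements, 2 chiral); NH3 cis, SCN trans; NH3 trans, SCN cis; NH3 trans, SCN trans.
Of these, 2 lack any improper symmetry element and so occur as enantiomeric pairs, giving 6 + 2 = 8 stereoisomers in total.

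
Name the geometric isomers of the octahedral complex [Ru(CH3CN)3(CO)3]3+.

fac and mer

In an octahedral complex each vertex has one trans partner and four cis neighbours.
Working through the distinct placements yields 2 geometric isomers: CH3CN mer; CH3CN fac.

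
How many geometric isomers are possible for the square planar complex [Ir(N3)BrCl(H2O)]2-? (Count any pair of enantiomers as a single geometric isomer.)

In a square planar complex each vertex has one trans partner and two cis neighbours.
There are 3 geometric isomers: (Br/H2O trans, Cl/N3 trans); (Br/N3 trans, Cl/H2O trans); (Br/Cl trans, H2O/N3 trans).

3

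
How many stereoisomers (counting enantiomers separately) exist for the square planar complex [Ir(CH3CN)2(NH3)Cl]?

A square has two trans pairs of vertices; adjacent vertices are cis.
Working through the distinct placements yields 2 geometric isomers: CH3CN cis; CH3CN trans.
Each arrangement has an internal mirror plane or centre of symmetry, so none is chiral.

2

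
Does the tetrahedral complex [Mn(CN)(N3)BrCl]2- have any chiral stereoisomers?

In a tetrahedral complex all four positions are equivalent and every pair of ligands is adjacent — there is no cis/trans distinction.
Only one geometric arrangement is possible; it has no improper symmetry element, so it exists as a pair of enantiomers (2 stereoisomers).

yes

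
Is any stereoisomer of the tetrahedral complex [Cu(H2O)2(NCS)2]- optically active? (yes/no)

no

In a tetrahedral complex all four positions are equivalent and every pair of ligands is adjacent — there is no cis/trans distinction.
Only one geometric arrangement is possible.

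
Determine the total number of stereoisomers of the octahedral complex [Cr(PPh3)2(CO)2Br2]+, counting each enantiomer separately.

6

In an octahedral complex each vertex has one trans partner and four cis neighbours.
There are 5 geometric isomers: PPh3 trans, CO trans, Br trans; PPh3 cis, CO cis, Br trans; PPh3 trans, CO cis, Br cis; PPh3 cis, CO cis, Br cis (chiral); PPh3 cis, CO trans, Br cis.
One of these lacks any improper symmetry element and so occurs as an enantiomeric pair, giving 5 + 1 = 6 stereoisomers in total.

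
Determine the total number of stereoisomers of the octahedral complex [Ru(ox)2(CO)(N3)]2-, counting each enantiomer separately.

3

Each ox is bidentate and must span two cis positions.
Systematic placement gives 2 geometric isomers: CO and N3 mutually trans; CO and N3 mutually cis (chiral).
One of these lacks any improper symmetry element and so occurs as an enantiomeric pair, giving 2 + 1 = 3 stereoisomers in total.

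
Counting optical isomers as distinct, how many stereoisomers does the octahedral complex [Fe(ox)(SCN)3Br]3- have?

An octahedron has six vertices in three trans pairs; every non-trans pair is cis.
Each ox is bidentate and must span two cis positions.
The distinct arrangements are (2 in all): SCN fac; SCN mer.
Each arrangement has an internal mirror plane or centre of symmetry, so none is chiral.

2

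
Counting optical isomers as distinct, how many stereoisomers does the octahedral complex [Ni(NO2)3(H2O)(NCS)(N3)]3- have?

5

In an octahedral complex each vertex has one trans partner and four cis neighbours.
Working through the distinct placements yields 4 geometric isomers: NO2 mer (3 arrangements); NO2 fac (chiral).
One of these lacks any improper symmetry element and so occurs as an enantiomeric pair, giving 4 + 1 = 5 stereoisomers in total.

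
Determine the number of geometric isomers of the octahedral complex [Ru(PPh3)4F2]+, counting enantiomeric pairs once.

2

An octahedron has six vertices in three trans pairs; every non-trans pair is cis.
There are 2 geometric isomers: F trans; F cis.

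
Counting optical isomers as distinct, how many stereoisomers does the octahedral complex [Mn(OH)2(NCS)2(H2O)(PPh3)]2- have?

In an octahedral complex each vertex has one trans partner and four cis neighbours.
Systematic placement gives 6 geometric isomers: OH cis, NCS cis (3 arrangements, 2 chiral); OH trans, NCS cis; OH cis, NCS trans; OH trans, NCS trans.
Of these, 2 lack any improper symmetry element and so occur as enantiomeric pairs, giving 6 + 2 = 8 stereoisomers in total.

8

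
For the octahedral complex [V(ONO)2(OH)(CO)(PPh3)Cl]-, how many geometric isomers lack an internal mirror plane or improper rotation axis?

6

An octahedron has six vertices in three trans pairs; every non-trans pair is cis.
Placing the ligands in turn and identifying arrangements related by rotation or reflection leaves 9 distinct geometric isomers.
Of these, 6 lack any improper symmetry element and so occur as enantiomeric pairs, giving 9 + 6 = 15 stereoisomers in total.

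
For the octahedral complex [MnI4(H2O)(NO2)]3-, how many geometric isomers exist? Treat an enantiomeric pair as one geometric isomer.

2

An octahedron has six vertices in three trans pairs; every non-trans pair is cis.
There are 2 geometric isomers: H2O and NO2 mutually cis; H2O and NO2 mutually trans.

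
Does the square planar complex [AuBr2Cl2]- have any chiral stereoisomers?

There are 2 geometric isomers: Br cis; Br trans.
Each arrangement has an internal mirror plane or centre of symmetry, so none is chiral.

no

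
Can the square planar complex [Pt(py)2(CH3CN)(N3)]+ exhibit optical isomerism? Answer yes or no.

Systematic placement gives 2 geometric isomers: py cis; py trans.
Each arrangement has an internal mirror plane or centre of symmetry, so none is chiral.

no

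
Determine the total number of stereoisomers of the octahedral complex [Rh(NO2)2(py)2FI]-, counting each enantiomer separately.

An octahedron has six vertices in three trans pairs; every non-trans pair is cis.
The distinct arrangements are (6 in all): NO2 trans, py trans; NO2 cis, py cis (3 arrangements, 2 chiral); NO2 cis, py trans; NO2 trans, py cis.
Of these, 2 lack any improper symmetry element and so occur as enantiomeric pairs, giving 6 + 2 = 8 stereoisomers in total.

8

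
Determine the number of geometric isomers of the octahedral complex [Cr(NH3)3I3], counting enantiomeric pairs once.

2

An octahedron has six vertices in three trans pairs; every non-trans pair is cis.
Working through the distinct placements yields 2 geometric isomers: NH3 mer; NH3 fac.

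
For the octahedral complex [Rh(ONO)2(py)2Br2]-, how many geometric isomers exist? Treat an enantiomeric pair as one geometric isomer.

An octahedron has six vertices in three trans pairs; every non-trans pair is cis.
There are 5 geometric isomers: ONO trans, py trans, Br trans; ONO cis, py cis, Br trans; ONO cis, py trans, Br cis; ONO cis, py cis, Br cis (chiral); ONO trans, py cis, Br cis.

5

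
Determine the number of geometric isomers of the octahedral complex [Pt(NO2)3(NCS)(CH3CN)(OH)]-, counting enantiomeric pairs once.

4

An octahedron has six vertices in three trans pairs; every non-trans pair is cis.
The distinct arrangements are (4 in all): NO2 mer (3 arrangements); NO2 fac (chiral).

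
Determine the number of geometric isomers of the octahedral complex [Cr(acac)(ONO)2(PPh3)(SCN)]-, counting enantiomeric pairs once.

4

Each acac is bidentate and must span two cis positions.
Systematic placement gives 4 geometric isomers: ONO trans; ONO cis (3 arrangements, 2 chiral).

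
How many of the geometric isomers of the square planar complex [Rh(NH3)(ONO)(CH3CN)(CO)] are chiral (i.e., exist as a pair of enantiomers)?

0

The distinct arrangements are (3 in all): (CH3CN/NH3 trans, CO/ONO trans); (CH3CN/ONO trans, CO/NH3 trans); (CH3CN/CO trans, NH3/ONO trans).
Each arrangement has an internal mirror plane or centre of symmetry, so none is chiral.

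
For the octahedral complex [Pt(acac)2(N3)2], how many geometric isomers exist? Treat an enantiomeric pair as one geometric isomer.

2

An octahedron has six vertices in three trans pairs; every non-trans pair is cis.
Each acac is bidentate and must span two cis positions.
Systematic placement gives 2 geometric isomers: N3 trans; N3 cis (chiral).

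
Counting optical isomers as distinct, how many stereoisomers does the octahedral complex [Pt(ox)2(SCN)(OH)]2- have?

3

Each ox is bidentate and must span two cis positions.
Working through the distinct placements yields 2 geometric isomers: SCN and OH mutually trans; SCN and OH mutually cis (chiral).
One of these lacks any improper symmetry element and so occurs as an enantiomeric pair, giving 2 + 1 = 3 stereoisomers in total.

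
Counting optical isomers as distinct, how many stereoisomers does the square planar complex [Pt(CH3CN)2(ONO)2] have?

2

A square has two trans pairs of vertices; adjacent vertices are cis.
The distinct arrangements are (2 in all): CH3CN cis; CH3CN trans.
Each arrangement has an internal mirror plane or centre of symmetry, so none is chiral.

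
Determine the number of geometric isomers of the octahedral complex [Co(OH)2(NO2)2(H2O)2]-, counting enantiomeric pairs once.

Working through the distinct placements yields 5 geometric isomers: OH trans, NO2 trans, H2O trans; OH cis, NO2 cis, H2O trans; OH trans, NO2 cis, H2O cis; OH cis, NO2 cis, H2O cis (chiral); OH cis, NO2 trans, H2O cis.

5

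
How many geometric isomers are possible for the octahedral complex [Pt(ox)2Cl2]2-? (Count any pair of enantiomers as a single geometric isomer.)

2

Each ox is bidentate and must span two cis positions.
Working through the distinct placements yields 2 geometric isomers: Cl trans; Cl cis (chiral).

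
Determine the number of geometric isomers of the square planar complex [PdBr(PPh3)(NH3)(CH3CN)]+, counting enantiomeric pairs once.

3

A square has two trans pairs of vertices; adjacent vertices are cis.
Working through the distinct placements yields 3 geometric isomers: (Br/NH3 trans, CH3CN/PPh3 trans); (Br/PPh3 trans, CH3CN/NH3 trans); (Br/CH3CN trans, NH3/PPh3 trans).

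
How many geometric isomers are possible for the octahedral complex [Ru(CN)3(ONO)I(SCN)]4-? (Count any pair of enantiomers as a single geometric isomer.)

In an octahedral complex each vertex has one trans partner and four cis neighbours.
The distinct arrangements are (4 in all): CN mer (3 arrangements); CN fac (chiral).

4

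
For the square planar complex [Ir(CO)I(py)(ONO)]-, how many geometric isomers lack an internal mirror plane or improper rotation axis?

0

A square has two trans pairs of vertices; adjacent vertices are cis.
Systematic placement gives 3 geometric isomers: (CO/ONO trans, I/py trans); (CO/py trans, I/ONO trans); (CO/I trans, ONO/py trans).
Each arrangement has an internal mirror plane or centre of symmetry, so none is chiral.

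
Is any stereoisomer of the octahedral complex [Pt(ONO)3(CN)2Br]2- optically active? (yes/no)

no

In an octahedral complex each vertex has one trans partner and four cis neighbours.
The distinct arrangements are (3 in all): ONO mer, CN cis; ONO mer, CN trans; ONO fac, CN cis.
Each arrangement has an internal mirror plane or centre of symmetry, so none is chiral.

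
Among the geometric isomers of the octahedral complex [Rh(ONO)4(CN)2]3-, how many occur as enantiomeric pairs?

The six octahedral sites form three mutually perpendicular trans pairs.
There are 2 geometric isomers: CN trans; CN cis.
Each arrangement has an internal mirror plane or centre of symmetry, so none is chiral.

0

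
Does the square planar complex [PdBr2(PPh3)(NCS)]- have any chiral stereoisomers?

no

In a square planar complex each vertex has one trans partner and two cis neighbours.
Systematic placement gives 2 geometric isomers: Br cis; Br trans.
Each arrangement has an internal mirror plane or centre of symmetry, so none is chiral.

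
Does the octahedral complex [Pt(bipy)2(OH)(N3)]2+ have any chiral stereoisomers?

yes

Each bipy is bidentate and must span two cis positions.
Systematic placement gives 2 geometric isomers: OH and N3 mutually trans; OH and N3 mutually cis (chiral).
One of these lacks any improper symmetry element and so occurs as an enantiomeric pair, giving 2 + 1 = 3 stereoisomers in total.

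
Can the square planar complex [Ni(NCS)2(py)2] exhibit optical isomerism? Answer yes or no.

In a square planar complex each vertex has one trans partner and two cis neighbours.
Working through the distinct placements yields 2 geometric isomers: NCS cis; NCS trans.
Each arrangement has an internal mirror plane or centre of symmetry, so none is chiral.

no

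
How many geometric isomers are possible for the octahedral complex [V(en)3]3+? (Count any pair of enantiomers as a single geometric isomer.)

1

Each en is bidentate and must span two cis positions.
Only one geometric arrangement is possible; it has no improper symmetry element, so it exists as a pair of enantiomers (2 stereoisomers).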